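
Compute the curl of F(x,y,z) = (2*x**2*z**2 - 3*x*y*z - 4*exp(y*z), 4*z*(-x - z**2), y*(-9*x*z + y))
(-9*x*z + 4*x + 2*y + 12*z**2, 4*x**2*z - 3*x*y + 9*y*z - 4*y*exp(y*z), z*(3*x + 4*exp(y*z) - 4))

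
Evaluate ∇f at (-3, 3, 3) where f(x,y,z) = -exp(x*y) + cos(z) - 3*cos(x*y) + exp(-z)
(-9*sin(9) - 3*exp(-9), 3*exp(-9) + 9*sin(9), -sin(3) - exp(-3))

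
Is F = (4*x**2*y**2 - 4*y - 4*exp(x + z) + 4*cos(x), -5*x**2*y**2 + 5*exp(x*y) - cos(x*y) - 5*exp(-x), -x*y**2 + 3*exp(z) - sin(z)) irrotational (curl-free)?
No, ∇×F = (-2*x*y, y**2 - 4*exp(x + z), -8*x**2*y - 10*x*y**2 + 5*y*exp(x*y) + y*sin(x*y) + 4 + 5*exp(-x))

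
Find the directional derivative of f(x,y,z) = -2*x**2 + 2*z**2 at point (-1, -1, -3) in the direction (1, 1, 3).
-32*sqrt(11)/11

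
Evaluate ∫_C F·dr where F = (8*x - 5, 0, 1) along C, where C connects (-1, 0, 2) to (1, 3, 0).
-12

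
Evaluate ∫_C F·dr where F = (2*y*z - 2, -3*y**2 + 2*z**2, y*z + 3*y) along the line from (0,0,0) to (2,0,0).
-4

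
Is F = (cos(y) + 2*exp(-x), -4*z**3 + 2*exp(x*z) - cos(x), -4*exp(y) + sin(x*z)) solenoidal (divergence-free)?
No, ∇·F = x*cos(x*z) - 2*exp(-x)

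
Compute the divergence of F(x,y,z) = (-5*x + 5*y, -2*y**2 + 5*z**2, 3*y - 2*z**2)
-4*y - 4*z - 5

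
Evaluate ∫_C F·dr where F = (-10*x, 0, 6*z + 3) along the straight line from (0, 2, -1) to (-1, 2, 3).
31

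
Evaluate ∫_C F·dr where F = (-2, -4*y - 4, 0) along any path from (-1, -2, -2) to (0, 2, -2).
-18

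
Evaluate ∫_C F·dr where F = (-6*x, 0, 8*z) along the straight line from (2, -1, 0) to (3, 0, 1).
-11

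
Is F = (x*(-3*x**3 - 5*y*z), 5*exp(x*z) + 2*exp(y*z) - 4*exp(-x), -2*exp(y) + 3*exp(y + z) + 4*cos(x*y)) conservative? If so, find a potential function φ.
No, ∇×F = (-5*x*exp(x*z) - 4*x*sin(x*y) - 2*y*exp(y*z) - 2*exp(y) + 3*exp(y + z), y*(-5*x + 4*sin(x*y)), (5*z*(x + exp(x*z))*exp(x) + 4)*exp(-x)) ≠ 0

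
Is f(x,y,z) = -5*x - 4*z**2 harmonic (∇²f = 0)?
No, ∇²f = -8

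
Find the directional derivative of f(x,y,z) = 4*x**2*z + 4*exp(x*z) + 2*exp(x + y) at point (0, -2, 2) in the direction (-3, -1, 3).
8*sqrt(19)*(-3*exp(2) - 1)*exp(-2)/19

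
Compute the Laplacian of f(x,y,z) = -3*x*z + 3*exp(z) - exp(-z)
3*exp(z) - exp(-z)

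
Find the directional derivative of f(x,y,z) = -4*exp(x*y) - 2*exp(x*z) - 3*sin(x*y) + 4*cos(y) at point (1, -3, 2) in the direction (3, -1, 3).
2*sqrt(19)*(-9*exp(5) + 15*exp(3)*cos(3) - 2*exp(3)*sin(3) + 20)*exp(-3)/19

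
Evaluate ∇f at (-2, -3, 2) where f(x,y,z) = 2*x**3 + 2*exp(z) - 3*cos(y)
(24, -3*sin(3), 2*exp(2))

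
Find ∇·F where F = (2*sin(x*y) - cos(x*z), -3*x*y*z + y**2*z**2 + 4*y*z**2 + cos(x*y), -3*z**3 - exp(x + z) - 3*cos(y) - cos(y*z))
-3*x*z - x*sin(x*y) + 2*y*z**2 + y*sin(y*z) + 2*y*cos(x*y) - 5*z**2 + z*sin(x*z) - exp(x + z)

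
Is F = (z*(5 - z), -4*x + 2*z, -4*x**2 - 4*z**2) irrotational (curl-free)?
No, ∇×F = (-2, 8*x - 2*z + 5, -4)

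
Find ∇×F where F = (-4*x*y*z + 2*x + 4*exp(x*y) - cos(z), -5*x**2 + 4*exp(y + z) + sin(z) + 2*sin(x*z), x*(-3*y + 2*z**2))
(-2*x*cos(x*z) - 3*x - 4*exp(y + z) - cos(z), -4*x*y + 3*y - 2*z**2 + sin(z), 4*x*z - 4*x*exp(x*y) - 10*x + 2*z*cos(x*z))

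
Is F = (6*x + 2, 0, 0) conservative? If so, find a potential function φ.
Yes, F is conservative. φ = x*(3*x + 2)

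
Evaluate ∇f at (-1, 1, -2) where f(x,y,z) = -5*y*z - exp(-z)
(0, 10, -5 + exp(2))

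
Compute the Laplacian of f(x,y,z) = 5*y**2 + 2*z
10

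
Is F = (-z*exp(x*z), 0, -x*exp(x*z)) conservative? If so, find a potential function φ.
Yes, F is conservative. φ = -exp(x*z)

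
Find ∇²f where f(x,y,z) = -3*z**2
-6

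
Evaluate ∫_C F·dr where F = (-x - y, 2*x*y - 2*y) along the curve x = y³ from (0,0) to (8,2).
-176/5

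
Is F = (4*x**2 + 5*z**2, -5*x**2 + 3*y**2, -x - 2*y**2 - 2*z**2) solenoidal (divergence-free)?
No, ∇·F = 8*x + 6*y - 4*z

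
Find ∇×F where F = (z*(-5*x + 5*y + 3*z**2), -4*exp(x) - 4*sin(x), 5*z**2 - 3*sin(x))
(0, -5*x + 5*y + 9*z**2 + 3*cos(x), -5*z - 4*exp(x) - 4*cos(x))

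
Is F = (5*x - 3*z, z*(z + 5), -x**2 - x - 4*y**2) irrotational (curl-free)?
No, ∇×F = (-8*y - 2*z - 5, 2*x - 2, 0)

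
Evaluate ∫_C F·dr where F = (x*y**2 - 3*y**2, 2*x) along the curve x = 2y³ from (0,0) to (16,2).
1424/5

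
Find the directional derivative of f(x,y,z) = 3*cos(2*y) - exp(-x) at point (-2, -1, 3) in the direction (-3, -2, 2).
-3*sqrt(17)*(4*sin(2) + exp(2))/17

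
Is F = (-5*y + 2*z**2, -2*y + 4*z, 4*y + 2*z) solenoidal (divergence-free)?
Yes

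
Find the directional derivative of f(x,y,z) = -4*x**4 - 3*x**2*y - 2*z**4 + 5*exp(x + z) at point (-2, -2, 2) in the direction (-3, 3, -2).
-245*sqrt(22)/22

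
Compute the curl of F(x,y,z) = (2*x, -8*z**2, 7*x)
(16*z, -7, 0)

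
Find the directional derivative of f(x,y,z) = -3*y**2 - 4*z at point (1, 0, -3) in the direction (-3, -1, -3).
12*sqrt(19)/19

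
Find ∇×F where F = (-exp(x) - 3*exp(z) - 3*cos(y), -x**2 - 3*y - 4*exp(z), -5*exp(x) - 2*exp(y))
(-2*exp(y) + 4*exp(z), 5*exp(x) - 3*exp(z), -2*x - 3*sin(y))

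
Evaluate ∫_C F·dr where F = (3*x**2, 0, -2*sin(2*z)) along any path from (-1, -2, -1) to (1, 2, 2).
cos(4) - cos(2) + 2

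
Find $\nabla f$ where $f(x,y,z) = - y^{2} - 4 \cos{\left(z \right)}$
(0, -2*y, 4*sin(z))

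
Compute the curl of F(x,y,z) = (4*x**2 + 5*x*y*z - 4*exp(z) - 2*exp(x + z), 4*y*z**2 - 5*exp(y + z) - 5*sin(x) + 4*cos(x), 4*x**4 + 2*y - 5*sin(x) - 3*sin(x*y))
(-3*x*cos(x*y) - 8*y*z + 5*exp(y + z) + 2, -16*x**3 + 5*x*y + 3*y*cos(x*y) - 4*exp(z) - 2*exp(x + z) + 5*cos(x), -5*x*z - 4*sin(x) - 5*cos(x))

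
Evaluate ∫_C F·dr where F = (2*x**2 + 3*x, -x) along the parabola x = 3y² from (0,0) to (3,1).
61/2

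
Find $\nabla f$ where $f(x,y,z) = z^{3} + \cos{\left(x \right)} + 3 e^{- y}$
(-sin(x), -3*exp(-y), 3*z**2)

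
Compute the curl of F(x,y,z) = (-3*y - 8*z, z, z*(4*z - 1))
(-1, -8, 3)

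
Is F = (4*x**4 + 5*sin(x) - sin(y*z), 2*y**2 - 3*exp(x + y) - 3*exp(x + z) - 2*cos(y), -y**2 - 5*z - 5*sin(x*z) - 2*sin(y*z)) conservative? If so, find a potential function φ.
No, ∇×F = (-2*y - 2*z*cos(y*z) + 3*exp(x + z), -y*cos(y*z) + 5*z*cos(x*z), z*cos(y*z) - 3*exp(x + y) - 3*exp(x + z)) ≠ 0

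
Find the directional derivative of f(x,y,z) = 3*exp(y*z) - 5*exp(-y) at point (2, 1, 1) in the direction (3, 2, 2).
2*sqrt(17)*(5 + 6*exp(2))*exp(-1)/17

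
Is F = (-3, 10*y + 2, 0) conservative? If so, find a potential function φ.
Yes, F is conservative. φ = -3*x + 5*y**2 + 2*y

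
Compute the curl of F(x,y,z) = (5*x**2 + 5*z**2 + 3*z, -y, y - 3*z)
(1, 10*z + 3, 0)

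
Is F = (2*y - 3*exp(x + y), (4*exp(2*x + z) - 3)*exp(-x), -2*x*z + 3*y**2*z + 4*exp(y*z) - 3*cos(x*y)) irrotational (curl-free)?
No, ∇×F = (3*x*sin(x*y) + 6*y*z + 4*z*exp(y*z) - 4*exp(x + z), -3*y*sin(x*y) + 2*z, 3*exp(x + y) + 4*exp(x + z) - 2 + 3*exp(-x))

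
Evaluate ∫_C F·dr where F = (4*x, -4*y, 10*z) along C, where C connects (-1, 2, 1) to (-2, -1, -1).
12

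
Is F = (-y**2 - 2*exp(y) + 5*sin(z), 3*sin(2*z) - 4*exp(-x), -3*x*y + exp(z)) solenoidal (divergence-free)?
No, ∇·F = exp(z)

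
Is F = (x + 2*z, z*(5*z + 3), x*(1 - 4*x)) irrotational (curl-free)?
No, ∇×F = (-10*z - 3, 8*x + 1, 0)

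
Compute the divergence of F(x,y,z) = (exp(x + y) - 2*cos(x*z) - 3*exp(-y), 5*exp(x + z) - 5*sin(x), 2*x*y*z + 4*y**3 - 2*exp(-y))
2*x*y + 2*z*sin(x*z) + exp(x + y)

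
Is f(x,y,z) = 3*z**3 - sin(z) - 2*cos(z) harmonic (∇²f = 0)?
No, ∇²f = 18*z + sin(z) + 2*cos(z)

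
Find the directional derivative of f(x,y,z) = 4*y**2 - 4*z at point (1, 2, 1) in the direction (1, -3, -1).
-4*sqrt(11)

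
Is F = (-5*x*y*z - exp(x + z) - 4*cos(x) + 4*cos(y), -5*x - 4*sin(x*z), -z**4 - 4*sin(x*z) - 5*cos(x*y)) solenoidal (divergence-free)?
No, ∇·F = -4*x*cos(x*z) - 5*y*z - 4*z**3 - exp(x + z) + 4*sin(x)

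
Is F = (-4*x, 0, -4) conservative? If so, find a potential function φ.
Yes, F is conservative. φ = -2*x**2 - 4*z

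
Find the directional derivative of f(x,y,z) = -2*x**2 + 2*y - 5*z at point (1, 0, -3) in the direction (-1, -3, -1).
3*sqrt(11)/11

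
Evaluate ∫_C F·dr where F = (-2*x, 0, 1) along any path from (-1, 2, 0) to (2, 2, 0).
-3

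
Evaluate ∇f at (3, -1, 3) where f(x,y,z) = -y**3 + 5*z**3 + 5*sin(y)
(0, -3 + 5*cos(1), 135)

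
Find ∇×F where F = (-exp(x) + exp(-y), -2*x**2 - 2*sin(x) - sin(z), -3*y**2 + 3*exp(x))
(-6*y + cos(z), -3*exp(x), -4*x - 2*cos(x) + exp(-y))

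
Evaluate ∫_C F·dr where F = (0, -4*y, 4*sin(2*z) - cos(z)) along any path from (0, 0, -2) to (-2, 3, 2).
-18 - 2*sin(2)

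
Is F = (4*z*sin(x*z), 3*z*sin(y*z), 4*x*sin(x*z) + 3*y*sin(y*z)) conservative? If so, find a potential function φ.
Yes, F is conservative. φ = -4*cos(x*z) - 3*cos(y*z)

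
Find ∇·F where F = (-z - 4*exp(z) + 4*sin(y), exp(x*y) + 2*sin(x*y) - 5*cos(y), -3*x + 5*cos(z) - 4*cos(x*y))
x*exp(x*y) + 2*x*cos(x*y) + 5*sin(y) - 5*sin(z)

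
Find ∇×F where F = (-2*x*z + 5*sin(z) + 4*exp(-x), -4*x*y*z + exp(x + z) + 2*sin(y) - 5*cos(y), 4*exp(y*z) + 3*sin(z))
(4*x*y + 4*z*exp(y*z) - exp(x + z), -2*x + 5*cos(z), -4*y*z + exp(x + z))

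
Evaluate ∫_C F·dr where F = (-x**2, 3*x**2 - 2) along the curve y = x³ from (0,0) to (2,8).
584/15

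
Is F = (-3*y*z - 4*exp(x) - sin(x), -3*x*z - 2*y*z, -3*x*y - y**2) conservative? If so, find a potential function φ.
Yes, F is conservative. φ = -3*x*y*z - y**2*z - 4*exp(x) + cos(x)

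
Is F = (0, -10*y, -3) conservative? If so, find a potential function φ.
Yes, F is conservative. φ = -5*y**2 - 3*z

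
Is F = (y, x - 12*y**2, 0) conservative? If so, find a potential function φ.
Yes, F is conservative. φ = y*(x - 4*y**2)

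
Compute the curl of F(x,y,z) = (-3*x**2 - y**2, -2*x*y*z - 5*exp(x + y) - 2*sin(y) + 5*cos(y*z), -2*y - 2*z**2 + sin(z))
(2*x*y + 5*y*sin(y*z) - 2, 0, -2*y*z + 2*y - 5*exp(x + y))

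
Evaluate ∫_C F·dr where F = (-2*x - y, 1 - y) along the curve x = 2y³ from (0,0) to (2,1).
-5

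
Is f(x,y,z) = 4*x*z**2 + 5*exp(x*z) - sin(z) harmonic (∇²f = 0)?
No, ∇²f = 5*x**2*exp(x*z) + 8*x + 5*z**2*exp(x*z) + sin(z)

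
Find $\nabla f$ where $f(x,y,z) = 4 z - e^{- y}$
(0, exp(-y), 4)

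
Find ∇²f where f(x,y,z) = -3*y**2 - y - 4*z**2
-14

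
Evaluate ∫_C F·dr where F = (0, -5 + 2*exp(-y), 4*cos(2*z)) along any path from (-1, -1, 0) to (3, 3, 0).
-20 - 2*exp(-3) + 2*E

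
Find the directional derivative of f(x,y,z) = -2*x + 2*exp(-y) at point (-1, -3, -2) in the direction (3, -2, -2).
2*sqrt(17)*(-3 + 2*exp(3))/17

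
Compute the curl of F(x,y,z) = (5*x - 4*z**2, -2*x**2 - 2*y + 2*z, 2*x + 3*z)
(-2, -8*z - 2, -4*x)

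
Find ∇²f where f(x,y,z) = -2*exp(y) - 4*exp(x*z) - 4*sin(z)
-4*x**2*exp(x*z) - 4*z**2*exp(x*z) - 2*exp(y) + 4*sin(z)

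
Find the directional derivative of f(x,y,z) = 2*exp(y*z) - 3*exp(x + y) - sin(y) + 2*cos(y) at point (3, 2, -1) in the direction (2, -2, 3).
2*sqrt(17)*(exp(2)*cos(2) + 8 + 2*exp(2)*sin(2))*exp(-2)/17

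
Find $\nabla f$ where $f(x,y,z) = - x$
(-1, 0, 0)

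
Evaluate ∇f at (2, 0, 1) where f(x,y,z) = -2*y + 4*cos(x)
(-4*sin(2), -2, 0)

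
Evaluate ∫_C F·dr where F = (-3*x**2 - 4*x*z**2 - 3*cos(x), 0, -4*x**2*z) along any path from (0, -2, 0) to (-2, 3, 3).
-64 + 3*sin(2)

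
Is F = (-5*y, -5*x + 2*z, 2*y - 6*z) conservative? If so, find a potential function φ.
Yes, F is conservative. φ = -5*x*y + 2*y*z - 3*z**2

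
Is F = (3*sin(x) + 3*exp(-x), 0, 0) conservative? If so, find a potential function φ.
Yes, F is conservative. φ = -3*cos(x) - 3*exp(-x)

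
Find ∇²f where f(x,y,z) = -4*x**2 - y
-8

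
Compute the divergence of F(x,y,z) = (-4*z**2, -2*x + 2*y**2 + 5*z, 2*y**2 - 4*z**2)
4*y - 8*z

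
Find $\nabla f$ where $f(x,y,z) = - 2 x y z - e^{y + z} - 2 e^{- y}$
(-2*y*z, -2*x*z - exp(y + z) + 2*exp(-y), -2*x*y - exp(y + z))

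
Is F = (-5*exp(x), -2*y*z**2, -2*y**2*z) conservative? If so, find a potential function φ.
Yes, F is conservative. φ = -y**2*z**2 - 5*exp(x)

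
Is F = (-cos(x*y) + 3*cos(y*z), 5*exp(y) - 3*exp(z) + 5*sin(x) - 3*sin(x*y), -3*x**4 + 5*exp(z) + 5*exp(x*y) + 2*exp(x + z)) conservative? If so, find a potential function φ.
No, ∇×F = (5*x*exp(x*y) + 3*exp(z), 12*x**3 - 5*y*exp(x*y) - 3*y*sin(y*z) - 2*exp(x + z), -x*sin(x*y) - 3*y*cos(x*y) + 3*z*sin(y*z) + 5*cos(x)) ≠ 0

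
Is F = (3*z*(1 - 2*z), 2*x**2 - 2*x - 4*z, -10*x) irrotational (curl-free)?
No, ∇×F = (4, 13 - 12*z, 4*x - 2)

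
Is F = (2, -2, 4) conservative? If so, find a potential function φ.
Yes, F is conservative. φ = 2*x - 2*y + 4*z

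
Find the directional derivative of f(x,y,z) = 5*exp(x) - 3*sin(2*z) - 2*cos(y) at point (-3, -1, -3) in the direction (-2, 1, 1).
sqrt(6)*(-(sin(1) + 3*cos(6))*exp(3) - 5)*exp(-3)/3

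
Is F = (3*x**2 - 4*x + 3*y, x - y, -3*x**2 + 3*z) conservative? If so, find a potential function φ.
No, ∇×F = (0, 6*x, -2) ≠ 0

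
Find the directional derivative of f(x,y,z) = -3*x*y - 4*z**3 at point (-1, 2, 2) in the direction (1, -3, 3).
-159*sqrt(19)/19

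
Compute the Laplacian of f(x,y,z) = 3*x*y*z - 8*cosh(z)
-8*cosh(z)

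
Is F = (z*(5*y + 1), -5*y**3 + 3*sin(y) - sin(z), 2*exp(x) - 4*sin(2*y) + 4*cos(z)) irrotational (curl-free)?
No, ∇×F = (-8*cos(2*y) + cos(z), 5*y - 2*exp(x) + 1, -5*z)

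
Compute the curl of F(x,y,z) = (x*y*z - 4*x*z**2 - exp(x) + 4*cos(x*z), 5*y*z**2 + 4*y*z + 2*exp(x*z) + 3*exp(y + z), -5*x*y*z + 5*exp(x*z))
(-5*x*z - 2*x*exp(x*z) - 10*y*z - 4*y - 3*exp(y + z), x*y - 8*x*z - 4*x*sin(x*z) + 5*y*z - 5*z*exp(x*z), z*(-x + 2*exp(x*z)))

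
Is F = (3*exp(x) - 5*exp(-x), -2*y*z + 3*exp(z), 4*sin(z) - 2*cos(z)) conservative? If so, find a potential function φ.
No, ∇×F = (2*y - 3*exp(z), 0, 0) ≠ 0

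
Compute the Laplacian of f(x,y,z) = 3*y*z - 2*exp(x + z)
-4*exp(x + z)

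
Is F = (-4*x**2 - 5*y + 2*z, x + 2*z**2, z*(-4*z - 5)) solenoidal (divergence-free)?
No, ∇·F = -8*x - 8*z - 5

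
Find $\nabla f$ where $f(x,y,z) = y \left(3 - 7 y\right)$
(0, 3 - 14*y, 0)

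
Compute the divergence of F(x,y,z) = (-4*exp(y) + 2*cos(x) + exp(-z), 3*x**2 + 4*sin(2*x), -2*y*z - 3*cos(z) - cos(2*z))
-2*y - 2*sin(x) + 3*sin(z) + 2*sin(2*z)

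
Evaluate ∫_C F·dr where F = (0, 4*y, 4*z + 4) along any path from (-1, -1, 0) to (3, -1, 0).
0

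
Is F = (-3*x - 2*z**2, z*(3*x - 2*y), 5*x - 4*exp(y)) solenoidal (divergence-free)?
No, ∇·F = -2*z - 3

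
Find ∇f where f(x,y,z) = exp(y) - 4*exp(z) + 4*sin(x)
(4*cos(x), exp(y), -4*exp(z))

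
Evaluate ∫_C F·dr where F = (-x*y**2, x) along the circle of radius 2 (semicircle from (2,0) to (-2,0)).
2*pi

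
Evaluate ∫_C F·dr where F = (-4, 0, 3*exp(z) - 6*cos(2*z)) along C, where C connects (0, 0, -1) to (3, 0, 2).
3*(-1 + E*(-4 - sin(2) - sin(4) + exp(2)))*exp(-1)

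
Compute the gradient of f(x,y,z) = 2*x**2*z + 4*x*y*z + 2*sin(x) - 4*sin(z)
(4*x*z + 4*y*z + 2*cos(x), 4*x*z, 2*x**2 + 4*x*y - 4*cos(z))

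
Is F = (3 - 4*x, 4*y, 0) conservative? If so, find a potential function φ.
Yes, F is conservative. φ = -2*x**2 + 3*x + 2*y**2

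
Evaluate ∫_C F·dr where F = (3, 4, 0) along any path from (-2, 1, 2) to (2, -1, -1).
4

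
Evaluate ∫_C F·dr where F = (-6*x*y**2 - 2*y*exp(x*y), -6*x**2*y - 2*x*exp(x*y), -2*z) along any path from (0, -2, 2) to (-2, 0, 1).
3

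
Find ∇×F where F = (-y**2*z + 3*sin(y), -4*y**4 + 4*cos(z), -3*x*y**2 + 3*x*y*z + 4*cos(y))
(-6*x*y + 3*x*z - 4*sin(y) + 4*sin(z), y*(2*y - 3*z), 2*y*z - 3*cos(y))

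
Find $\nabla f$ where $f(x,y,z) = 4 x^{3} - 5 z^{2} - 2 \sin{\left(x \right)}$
(12*x**2 - 2*cos(x), 0, -10*z)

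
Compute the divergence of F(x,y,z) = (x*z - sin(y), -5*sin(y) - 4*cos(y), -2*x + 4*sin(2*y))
z + 4*sin(y) - 5*cos(y)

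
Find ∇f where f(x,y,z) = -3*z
(0, 0, -3)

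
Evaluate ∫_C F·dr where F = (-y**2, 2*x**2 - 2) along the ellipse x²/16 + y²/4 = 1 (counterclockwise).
0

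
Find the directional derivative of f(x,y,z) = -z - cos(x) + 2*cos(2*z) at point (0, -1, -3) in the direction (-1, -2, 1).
sqrt(6)*(4*sin(6) - 1)/6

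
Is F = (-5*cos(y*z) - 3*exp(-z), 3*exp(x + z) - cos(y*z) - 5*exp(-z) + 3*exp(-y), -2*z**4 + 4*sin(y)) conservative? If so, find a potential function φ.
No, ∇×F = (-y*sin(y*z) - 3*exp(x + z) + 4*cos(y) - 5*exp(-z), 5*y*sin(y*z) + 3*exp(-z), -5*z*sin(y*z) + 3*exp(x + z)) ≠ 0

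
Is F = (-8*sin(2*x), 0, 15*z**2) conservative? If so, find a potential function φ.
Yes, F is conservative. φ = 5*z**3 + 4*cos(2*x)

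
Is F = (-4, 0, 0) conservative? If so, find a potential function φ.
Yes, F is conservative. φ = -4*x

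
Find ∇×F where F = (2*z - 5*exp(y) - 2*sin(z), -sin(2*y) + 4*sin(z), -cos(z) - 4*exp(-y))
(-4*cos(z) + 4*exp(-y), 2 - 2*cos(z), 5*exp(y))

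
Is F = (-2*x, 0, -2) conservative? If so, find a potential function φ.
Yes, F is conservative. φ = -x**2 - 2*z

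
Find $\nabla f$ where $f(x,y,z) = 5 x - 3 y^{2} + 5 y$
(5, 5 - 6*y, 0)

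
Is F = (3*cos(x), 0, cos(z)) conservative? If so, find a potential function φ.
Yes, F is conservative. φ = 3*sin(x) + sin(z)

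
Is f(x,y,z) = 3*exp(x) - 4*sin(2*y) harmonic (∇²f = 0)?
No, ∇²f = 3*exp(x) + 16*sin(2*y)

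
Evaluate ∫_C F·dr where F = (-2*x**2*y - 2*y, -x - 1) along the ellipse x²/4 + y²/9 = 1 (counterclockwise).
18*pi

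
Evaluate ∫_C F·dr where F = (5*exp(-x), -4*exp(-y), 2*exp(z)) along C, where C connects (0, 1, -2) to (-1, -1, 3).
-E - 4*exp(-1) - 2*exp(-2) + 5 + 2*exp(3)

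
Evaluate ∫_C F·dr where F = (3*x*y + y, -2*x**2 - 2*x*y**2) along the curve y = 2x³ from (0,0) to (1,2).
-11/2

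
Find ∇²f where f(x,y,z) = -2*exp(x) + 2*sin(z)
-2*exp(x) - 2*sin(z)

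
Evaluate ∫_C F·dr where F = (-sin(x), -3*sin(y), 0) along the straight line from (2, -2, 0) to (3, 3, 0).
4*cos(3) - 4*cos(2)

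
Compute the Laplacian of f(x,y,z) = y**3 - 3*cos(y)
6*y + 3*cos(y)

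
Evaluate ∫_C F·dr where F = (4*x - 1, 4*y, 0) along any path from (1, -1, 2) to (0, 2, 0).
5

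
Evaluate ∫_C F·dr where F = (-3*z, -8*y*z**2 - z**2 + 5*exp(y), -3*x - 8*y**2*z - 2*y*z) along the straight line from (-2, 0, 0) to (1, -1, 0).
-5 + 5*exp(-1)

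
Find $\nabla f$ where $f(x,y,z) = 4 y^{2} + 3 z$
(0, 8*y, 3)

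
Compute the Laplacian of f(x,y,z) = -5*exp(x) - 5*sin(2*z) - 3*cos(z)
-5*exp(x) + 20*sin(2*z) + 3*cos(z)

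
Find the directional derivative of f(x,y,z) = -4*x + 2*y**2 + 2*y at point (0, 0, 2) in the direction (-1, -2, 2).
0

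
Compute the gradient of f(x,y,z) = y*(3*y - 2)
(0, 6*y - 2, 0)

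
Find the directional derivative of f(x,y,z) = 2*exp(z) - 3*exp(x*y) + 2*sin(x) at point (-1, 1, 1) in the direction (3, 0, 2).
sqrt(13)*(-9 + 6*E*cos(1) + 4*exp(2))*exp(-1)/13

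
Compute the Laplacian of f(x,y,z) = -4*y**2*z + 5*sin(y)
-8*z - 5*sin(y)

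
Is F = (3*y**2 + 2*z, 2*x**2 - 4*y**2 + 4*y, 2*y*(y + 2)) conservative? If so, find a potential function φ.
No, ∇×F = (4*y + 4, 2, 4*x - 6*y) ≠ 0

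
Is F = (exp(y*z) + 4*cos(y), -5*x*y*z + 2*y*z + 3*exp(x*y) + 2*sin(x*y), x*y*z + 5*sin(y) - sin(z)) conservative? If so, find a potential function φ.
No, ∇×F = (5*x*y + x*z - 2*y + 5*cos(y), y*(-z + exp(y*z)), -5*y*z + 3*y*exp(x*y) + 2*y*cos(x*y) - z*exp(y*z) + 4*sin(y)) ≠ 0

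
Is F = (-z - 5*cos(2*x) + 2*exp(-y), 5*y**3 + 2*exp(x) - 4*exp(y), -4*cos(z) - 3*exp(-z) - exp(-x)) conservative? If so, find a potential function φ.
No, ∇×F = (0, -1 - exp(-x), 2*exp(x) + 2*exp(-y)) ≠ 0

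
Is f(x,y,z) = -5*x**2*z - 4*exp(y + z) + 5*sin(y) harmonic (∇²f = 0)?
No, ∇²f = -10*z - 8*exp(y + z) - 5*sin(y)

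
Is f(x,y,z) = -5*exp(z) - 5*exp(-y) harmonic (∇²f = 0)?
No, ∇²f = -5*exp(z) - 5*exp(-y)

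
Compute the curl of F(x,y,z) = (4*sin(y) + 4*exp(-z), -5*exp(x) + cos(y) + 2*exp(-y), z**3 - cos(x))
(0, -sin(x) - 4*exp(-z), -5*exp(x) - 4*cos(y))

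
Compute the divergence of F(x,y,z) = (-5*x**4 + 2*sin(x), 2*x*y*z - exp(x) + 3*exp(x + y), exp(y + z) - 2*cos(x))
-20*x**3 + 2*x*z + 3*exp(x + y) + exp(y + z) + 2*cos(x)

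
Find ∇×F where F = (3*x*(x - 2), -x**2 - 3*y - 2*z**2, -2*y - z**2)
(4*z - 2, 0, -2*x)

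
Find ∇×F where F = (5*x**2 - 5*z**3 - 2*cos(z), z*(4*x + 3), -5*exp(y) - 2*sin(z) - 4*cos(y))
(-4*x - 5*exp(y) + 4*sin(y) - 3, -15*z**2 + 2*sin(z), 4*z)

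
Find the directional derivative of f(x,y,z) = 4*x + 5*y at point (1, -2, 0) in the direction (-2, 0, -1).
-8*sqrt(5)/5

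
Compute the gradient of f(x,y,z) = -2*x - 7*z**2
(-2, 0, -14*z)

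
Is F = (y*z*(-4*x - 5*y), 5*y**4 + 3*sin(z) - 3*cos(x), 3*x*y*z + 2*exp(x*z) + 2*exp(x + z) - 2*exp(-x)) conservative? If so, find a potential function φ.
No, ∇×F = (3*x*z - 3*cos(z), ((-3*y*z - y*(4*x + 5*y) - 2*z*exp(x*z) - 2*exp(x + z))*exp(x) - 2)*exp(-x), 4*x*z + 10*y*z + 3*sin(x)) ≠ 0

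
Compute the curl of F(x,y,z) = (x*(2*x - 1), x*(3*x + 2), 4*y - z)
(4, 0, 6*x + 2)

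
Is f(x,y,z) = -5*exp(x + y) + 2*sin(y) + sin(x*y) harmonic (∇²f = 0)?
No, ∇²f = -x**2*sin(x*y) - y**2*sin(x*y) - 10*exp(x + y) - 2*sin(y)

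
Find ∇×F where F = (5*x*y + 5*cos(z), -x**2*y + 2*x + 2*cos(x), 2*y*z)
(2*z, -5*sin(z), -2*x*y - 5*x - 2*sin(x) + 2)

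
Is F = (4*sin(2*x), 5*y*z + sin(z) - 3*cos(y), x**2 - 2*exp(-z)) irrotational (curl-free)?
No, ∇×F = (-5*y - cos(z), -2*x, 0)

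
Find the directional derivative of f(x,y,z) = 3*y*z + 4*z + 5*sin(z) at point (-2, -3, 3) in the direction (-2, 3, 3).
3*sqrt(22)*(5*cos(3) + 4)/22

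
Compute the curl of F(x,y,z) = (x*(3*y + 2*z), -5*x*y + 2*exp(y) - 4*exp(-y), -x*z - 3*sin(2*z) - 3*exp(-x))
(0, 2*x + z - 3*exp(-x), -3*x - 5*y)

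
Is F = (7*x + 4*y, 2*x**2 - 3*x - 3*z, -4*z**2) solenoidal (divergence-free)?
No, ∇·F = 7 - 8*z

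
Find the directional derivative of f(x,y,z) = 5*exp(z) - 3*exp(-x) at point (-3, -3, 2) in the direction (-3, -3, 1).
sqrt(19)*(5 - 9*E)*exp(2)/19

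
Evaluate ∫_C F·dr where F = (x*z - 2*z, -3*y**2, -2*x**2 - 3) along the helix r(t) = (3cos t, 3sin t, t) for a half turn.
-15*pi/4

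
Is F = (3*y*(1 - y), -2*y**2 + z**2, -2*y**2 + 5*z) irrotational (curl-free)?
No, ∇×F = (-4*y - 2*z, 0, 6*y - 3)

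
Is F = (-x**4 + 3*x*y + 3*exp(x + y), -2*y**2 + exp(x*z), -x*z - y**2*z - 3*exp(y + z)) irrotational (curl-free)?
No, ∇×F = (-x*exp(x*z) - 2*y*z - 3*exp(y + z), z, -3*x + z*exp(x*z) - 3*exp(x + y))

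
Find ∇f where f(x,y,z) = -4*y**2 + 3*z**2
(0, -8*y, 6*z)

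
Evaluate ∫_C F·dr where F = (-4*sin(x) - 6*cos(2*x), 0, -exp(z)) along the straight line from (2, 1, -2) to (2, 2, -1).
(1 - E)*exp(-2)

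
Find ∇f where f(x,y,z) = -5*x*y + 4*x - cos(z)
(4 - 5*y, -5*x, sin(z))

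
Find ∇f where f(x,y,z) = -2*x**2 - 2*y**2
(-4*x, -4*y, 0)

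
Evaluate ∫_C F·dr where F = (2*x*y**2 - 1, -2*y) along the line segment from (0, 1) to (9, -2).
219/2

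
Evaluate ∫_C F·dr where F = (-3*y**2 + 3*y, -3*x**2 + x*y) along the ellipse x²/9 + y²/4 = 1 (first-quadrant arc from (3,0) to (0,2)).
-9*pi/2 - 8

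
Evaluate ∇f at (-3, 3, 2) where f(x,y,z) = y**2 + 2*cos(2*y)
(0, 6 - 4*sin(6), 0)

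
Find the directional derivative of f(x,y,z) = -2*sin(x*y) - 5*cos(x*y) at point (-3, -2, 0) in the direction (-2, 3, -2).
5*sqrt(17)*(-5*sin(6) + 2*cos(6))/17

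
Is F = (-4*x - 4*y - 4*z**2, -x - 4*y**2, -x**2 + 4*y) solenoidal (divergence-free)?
No, ∇·F = -8*y - 4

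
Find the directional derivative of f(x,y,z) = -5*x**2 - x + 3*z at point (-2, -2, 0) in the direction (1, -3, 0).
19*sqrt(10)/10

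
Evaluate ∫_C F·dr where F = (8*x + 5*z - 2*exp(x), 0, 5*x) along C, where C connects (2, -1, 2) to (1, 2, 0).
-32 - 2*E + 2*exp(2)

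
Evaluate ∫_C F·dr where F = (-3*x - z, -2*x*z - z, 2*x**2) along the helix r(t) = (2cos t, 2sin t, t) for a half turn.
-2*pi**2 + 4 + 6*pi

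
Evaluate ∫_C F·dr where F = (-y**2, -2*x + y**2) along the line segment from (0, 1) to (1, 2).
-1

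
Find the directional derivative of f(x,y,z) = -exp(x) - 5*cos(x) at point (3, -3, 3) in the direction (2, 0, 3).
2*sqrt(13)*(-exp(3) + 5*sin(3))/13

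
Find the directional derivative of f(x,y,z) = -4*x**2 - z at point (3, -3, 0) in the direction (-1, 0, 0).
24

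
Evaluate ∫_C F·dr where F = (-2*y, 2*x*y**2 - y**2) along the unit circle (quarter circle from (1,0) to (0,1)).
-1/3 + 5*pi/8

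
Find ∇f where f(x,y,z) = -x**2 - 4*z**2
(-2*x, 0, -8*z)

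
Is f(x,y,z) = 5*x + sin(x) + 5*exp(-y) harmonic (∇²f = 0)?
No, ∇²f = -sin(x) + 5*exp(-y)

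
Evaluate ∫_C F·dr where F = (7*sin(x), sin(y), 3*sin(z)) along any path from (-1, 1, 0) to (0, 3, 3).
-4 - 4*cos(3) + 8*cos(1)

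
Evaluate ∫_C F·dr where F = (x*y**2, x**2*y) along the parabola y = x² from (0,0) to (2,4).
32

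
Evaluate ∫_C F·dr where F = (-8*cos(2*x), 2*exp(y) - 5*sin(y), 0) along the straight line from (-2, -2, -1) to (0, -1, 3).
-2*exp(-2) + 2*exp(-1) - 5*cos(2) + 5*cos(1) - 4*sin(4)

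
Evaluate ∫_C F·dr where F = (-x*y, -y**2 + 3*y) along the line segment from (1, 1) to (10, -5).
435/2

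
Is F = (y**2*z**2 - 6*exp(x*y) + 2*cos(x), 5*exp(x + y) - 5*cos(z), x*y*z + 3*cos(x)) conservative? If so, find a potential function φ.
No, ∇×F = (x*z - 5*sin(z), 2*y**2*z - y*z + 3*sin(x), 6*x*exp(x*y) - 2*y*z**2 + 5*exp(x + y)) ≠ 0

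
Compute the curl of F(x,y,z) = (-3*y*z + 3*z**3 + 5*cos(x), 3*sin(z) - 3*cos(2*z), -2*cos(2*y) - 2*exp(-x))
(4*sin(2*y) - 6*sin(2*z) - 3*cos(z), -3*y + 9*z**2 - 2*exp(-x), 3*z)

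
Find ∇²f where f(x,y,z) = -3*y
0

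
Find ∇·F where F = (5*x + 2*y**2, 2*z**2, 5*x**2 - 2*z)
3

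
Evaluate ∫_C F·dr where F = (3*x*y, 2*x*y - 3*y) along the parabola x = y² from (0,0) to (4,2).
202/5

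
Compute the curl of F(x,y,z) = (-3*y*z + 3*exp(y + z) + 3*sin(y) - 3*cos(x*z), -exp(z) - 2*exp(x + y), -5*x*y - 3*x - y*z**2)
(-5*x - z**2 + exp(z), 3*x*sin(x*z) + 2*y + 3*exp(y + z) + 3, 3*z - 2*exp(x + y) - 3*exp(y + z) - 3*cos(y))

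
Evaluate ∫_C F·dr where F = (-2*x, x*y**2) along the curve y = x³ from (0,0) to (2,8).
1516/5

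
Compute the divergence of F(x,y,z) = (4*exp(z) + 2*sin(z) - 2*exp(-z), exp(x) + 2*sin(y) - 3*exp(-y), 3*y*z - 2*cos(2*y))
3*y + 2*cos(y) + 3*exp(-y)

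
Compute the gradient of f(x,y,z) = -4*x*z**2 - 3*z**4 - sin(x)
(-4*z**2 - cos(x), 0, -8*x*z - 12*z**3)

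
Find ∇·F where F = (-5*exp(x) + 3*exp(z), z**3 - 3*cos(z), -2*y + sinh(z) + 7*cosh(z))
-5*exp(x) + 7*sinh(z) + cosh(z)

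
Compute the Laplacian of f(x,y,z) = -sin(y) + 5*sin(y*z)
-5*y**2*sin(y*z) - 5*z**2*sin(y*z) + sin(y)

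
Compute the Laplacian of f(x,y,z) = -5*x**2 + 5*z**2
0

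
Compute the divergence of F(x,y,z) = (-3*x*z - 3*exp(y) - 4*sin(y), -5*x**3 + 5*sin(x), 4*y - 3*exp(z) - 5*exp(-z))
-3*z - 3*exp(z) + 5*exp(-z)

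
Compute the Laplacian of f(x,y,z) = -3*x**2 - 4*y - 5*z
-6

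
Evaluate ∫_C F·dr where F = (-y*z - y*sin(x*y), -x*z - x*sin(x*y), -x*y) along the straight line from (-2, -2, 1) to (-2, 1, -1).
cos(2) - cos(4) + 2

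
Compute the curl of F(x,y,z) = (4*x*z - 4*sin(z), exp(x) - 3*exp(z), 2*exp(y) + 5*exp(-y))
(2*exp(y) + 3*exp(z) - 5*exp(-y), 4*x - 4*cos(z), exp(x))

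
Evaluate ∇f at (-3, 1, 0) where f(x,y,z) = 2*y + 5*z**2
(0, 2, 0)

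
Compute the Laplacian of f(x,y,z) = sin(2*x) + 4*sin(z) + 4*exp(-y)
-4*sin(2*x) - 4*sin(z) + 4*exp(-y)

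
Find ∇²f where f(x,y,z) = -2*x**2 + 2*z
-4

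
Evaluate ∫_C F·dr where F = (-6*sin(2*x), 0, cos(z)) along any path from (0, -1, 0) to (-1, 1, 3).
-3 + 3*cos(2) + sin(3)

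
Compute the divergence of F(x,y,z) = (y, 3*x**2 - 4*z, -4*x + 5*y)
0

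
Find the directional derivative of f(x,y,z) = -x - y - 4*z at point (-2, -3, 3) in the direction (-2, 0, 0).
1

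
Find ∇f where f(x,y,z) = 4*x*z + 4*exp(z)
(4*z, 0, 4*x + 4*exp(z))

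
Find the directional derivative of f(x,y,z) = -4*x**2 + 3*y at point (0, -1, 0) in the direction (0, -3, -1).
-9*sqrt(10)/10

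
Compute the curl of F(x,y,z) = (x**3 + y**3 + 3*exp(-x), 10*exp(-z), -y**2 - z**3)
(-2*y + 10*exp(-z), 0, -3*y**2)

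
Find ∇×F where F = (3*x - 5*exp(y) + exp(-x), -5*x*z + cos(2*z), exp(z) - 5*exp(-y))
(5*x + 2*sin(2*z) + 5*exp(-y), 0, -5*z + 5*exp(y))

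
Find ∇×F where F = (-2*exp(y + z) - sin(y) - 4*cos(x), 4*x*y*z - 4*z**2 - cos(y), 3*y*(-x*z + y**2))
(-4*x*y - 3*x*z + 9*y**2 + 8*z, 3*y*z - 2*exp(y + z), 4*y*z + 2*exp(y + z) + cos(y))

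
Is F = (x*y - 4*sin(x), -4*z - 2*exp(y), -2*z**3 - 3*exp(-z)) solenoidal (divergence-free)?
No, ∇·F = y - 6*z**2 - 2*exp(y) - 4*cos(x) + 3*exp(-z)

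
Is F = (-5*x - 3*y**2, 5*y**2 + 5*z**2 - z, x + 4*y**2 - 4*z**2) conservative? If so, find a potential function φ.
No, ∇×F = (8*y - 10*z + 1, -1, 6*y) ≠ 0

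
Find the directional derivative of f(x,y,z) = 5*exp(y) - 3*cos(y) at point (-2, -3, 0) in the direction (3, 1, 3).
sqrt(19)*(-3*exp(3)*sin(3) + 5)*exp(-3)/19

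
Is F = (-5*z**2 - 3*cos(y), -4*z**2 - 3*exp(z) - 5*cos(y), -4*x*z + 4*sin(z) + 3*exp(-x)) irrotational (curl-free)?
No, ∇×F = (8*z + 3*exp(z), -6*z + 3*exp(-x), -3*sin(y))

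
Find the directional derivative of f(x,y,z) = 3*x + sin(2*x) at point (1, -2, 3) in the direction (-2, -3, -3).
-sqrt(22)*(2*cos(2) + 3)/11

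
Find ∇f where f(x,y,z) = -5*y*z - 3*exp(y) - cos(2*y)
(0, -5*z - 3*exp(y) + 2*sin(2*y), -5*y)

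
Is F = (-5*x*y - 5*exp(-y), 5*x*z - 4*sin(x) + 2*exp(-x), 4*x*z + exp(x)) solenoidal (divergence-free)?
No, ∇·F = 4*x - 5*y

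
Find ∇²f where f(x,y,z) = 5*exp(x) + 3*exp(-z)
5*exp(x) + 3*exp(-z)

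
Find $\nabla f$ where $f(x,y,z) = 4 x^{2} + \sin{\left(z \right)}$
(8*x, 0, cos(z))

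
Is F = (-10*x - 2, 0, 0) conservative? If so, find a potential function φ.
Yes, F is conservative. φ = x*(-5*x - 2)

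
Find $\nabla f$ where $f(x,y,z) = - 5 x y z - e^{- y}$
(-5*y*z, -5*x*z + exp(-y), -5*x*y)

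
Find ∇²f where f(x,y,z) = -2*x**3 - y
-12*x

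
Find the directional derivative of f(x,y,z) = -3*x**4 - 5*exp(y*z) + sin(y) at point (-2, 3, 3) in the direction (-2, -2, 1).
-64 - 2*cos(3)/3 + 5*exp(9)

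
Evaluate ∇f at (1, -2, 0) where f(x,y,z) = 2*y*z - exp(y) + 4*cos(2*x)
(-8*sin(2), -exp(-2), -4)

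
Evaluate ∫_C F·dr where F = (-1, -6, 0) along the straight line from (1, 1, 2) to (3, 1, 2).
-2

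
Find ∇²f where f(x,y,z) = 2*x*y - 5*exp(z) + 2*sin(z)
-5*exp(z) - 2*sin(z)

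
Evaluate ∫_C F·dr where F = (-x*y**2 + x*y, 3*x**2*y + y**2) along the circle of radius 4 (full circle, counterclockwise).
0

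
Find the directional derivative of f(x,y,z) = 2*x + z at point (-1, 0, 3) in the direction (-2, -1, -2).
-2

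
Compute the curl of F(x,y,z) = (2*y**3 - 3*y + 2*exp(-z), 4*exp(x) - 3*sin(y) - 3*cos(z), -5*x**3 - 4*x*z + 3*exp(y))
(3*exp(y) - 3*sin(z), 15*x**2 + 4*z - 2*exp(-z), -6*y**2 + 4*exp(x) + 3)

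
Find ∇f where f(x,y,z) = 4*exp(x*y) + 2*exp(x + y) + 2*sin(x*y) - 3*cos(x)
(4*y*exp(x*y) + 2*y*cos(x*y) + 2*exp(x + y) + 3*sin(x), 4*x*exp(x*y) + 2*x*cos(x*y) + 2*exp(x + y), 0)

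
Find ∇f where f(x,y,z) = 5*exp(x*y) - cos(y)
(5*y*exp(x*y), 5*x*exp(x*y) + sin(y), 0)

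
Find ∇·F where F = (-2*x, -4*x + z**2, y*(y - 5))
-2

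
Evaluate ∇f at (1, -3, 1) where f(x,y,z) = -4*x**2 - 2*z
(-8, 0, -2)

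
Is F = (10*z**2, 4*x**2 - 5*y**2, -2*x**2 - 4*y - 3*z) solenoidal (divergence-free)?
No, ∇·F = -10*y - 3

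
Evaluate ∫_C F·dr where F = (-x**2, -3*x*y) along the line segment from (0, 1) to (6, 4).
-153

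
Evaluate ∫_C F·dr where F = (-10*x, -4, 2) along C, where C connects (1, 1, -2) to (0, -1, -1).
15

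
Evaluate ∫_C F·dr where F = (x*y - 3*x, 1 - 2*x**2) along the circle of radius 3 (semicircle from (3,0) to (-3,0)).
0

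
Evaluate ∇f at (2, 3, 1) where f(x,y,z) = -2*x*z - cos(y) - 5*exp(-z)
(-2, sin(3), -4 + 5*exp(-1))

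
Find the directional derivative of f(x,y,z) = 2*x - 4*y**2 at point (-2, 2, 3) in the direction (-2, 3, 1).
-26*sqrt(14)/7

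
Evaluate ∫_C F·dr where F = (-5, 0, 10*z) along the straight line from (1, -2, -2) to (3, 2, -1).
-25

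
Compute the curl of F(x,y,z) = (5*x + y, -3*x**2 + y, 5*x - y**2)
(-2*y, -5, -6*x - 1)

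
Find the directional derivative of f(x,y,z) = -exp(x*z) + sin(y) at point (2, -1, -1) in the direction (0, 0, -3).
2*exp(-2)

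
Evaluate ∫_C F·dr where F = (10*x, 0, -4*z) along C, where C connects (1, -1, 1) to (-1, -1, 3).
-16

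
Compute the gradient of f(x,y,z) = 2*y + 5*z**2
(0, 2, 10*z)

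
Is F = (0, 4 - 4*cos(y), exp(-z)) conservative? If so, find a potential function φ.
Yes, F is conservative. φ = 4*y - 4*sin(y) - exp(-z)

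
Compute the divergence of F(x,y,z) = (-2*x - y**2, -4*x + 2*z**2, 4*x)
-2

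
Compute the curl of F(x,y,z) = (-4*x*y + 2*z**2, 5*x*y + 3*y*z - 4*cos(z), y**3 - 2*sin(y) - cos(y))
(3*y**2 - 3*y + sin(y) - 4*sin(z) - 2*cos(y), 4*z, 4*x + 5*y)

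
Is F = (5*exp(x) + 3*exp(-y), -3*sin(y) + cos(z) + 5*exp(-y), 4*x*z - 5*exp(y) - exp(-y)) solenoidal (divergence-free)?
No, ∇·F = 4*x + 5*exp(x) - 3*cos(y) - 5*exp(-y)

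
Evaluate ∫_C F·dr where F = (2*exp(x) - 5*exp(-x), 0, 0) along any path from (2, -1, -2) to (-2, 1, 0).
6*sinh(2)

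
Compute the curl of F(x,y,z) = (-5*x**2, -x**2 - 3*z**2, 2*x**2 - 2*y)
(6*z - 2, -4*x, -2*x)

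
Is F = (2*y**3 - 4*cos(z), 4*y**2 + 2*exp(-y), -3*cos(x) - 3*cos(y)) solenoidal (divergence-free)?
No, ∇·F = 8*y - 2*exp(-y)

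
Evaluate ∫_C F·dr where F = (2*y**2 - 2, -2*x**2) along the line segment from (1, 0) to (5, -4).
352/3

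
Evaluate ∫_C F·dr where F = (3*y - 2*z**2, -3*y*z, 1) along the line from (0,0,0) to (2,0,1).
-1/3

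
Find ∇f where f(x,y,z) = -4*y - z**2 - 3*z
(0, -4, -2*z - 3)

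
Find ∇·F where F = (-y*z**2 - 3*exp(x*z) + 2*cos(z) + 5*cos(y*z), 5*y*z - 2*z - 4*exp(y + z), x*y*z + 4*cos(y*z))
x*y - 4*y*sin(y*z) - 3*z*exp(x*z) + 5*z - 4*exp(y + z)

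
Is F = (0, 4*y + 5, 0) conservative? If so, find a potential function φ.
Yes, F is conservative. φ = y*(2*y + 5)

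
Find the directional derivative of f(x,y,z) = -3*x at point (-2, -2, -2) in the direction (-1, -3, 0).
3*sqrt(10)/10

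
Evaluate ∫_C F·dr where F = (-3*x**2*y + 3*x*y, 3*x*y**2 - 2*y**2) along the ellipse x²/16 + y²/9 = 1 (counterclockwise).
225*pi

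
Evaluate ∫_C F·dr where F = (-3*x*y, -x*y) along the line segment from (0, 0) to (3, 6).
-90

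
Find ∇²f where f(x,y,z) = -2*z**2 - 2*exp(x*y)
-2*x**2*exp(x*y) - 2*y**2*exp(x*y) - 4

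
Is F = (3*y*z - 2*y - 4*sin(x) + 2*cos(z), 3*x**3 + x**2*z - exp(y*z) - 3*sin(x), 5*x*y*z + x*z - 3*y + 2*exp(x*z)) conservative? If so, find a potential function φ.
No, ∇×F = (-x**2 + 5*x*z + y*exp(y*z) - 3, -5*y*z + 3*y - 2*z*exp(x*z) - z - 2*sin(z), 9*x**2 + 2*x*z - 3*z - 3*cos(x) + 2) ≠ 0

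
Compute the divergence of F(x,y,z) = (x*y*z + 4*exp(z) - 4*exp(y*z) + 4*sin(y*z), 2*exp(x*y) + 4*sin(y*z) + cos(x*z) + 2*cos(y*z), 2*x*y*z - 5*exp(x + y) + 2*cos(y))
2*x*y + 2*x*exp(x*y) + y*z - 2*z*sin(y*z) + 4*z*cos(y*z)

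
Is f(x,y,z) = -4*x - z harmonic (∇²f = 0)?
Yes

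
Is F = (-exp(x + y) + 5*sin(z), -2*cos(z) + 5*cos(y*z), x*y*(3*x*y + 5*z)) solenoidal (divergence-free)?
No, ∇·F = 5*x*y - 5*z*sin(y*z) - exp(x + y)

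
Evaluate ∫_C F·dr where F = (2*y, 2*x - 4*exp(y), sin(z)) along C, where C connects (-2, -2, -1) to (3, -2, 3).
-20 + cos(1) - cos(3)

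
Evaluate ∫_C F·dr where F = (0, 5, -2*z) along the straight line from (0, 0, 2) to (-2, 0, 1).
3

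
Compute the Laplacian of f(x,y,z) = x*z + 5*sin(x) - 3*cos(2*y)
-5*sin(x) + 12*cos(2*y)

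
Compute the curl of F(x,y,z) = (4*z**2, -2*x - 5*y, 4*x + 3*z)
(0, 8*z - 4, -2)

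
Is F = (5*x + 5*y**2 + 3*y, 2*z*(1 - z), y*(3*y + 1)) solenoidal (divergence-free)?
No, ∇·F = 5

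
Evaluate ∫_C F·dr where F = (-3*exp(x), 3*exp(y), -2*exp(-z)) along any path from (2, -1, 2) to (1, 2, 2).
3*(-exp(2) - 1 + 2*exp(3))*exp(-1)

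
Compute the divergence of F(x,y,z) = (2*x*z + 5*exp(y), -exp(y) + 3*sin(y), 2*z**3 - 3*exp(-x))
6*z**2 + 2*z - exp(y) + 3*cos(y)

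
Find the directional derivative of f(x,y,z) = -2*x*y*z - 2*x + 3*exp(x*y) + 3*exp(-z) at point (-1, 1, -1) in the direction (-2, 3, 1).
sqrt(14)*(-3*exp(2) - 15 - 4*E)*exp(-1)/14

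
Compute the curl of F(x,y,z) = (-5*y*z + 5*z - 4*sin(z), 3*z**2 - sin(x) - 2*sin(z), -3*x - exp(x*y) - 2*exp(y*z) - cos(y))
(-x*exp(x*y) - 2*z*exp(y*z) - 6*z + sin(y) + 2*cos(z), y*exp(x*y) - 5*y - 4*cos(z) + 8, 5*z - cos(x))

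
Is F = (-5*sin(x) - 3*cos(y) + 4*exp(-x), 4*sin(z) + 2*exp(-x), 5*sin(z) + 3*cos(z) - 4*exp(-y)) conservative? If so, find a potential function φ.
No, ∇×F = (-4*cos(z) + 4*exp(-y), 0, -3*sin(y) - 2*exp(-x)) ≠ 0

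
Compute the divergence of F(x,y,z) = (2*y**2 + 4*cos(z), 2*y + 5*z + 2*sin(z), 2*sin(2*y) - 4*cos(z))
4*sin(z) + 2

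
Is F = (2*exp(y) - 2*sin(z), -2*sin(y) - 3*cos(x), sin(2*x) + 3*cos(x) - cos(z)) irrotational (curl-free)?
No, ∇×F = (0, 3*sin(x) - 2*cos(2*x) - 2*cos(z), -2*exp(y) + 3*sin(x))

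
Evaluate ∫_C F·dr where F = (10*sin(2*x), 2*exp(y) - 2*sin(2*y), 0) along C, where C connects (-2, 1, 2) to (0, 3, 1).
-2*E - 5 + 5*cos(4) - cos(2) + cos(6) + 2*exp(3)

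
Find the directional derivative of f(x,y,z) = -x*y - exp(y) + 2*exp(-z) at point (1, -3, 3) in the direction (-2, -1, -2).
-5/3 + 5*exp(-3)/3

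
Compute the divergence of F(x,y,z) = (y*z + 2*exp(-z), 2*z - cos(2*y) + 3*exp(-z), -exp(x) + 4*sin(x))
2*sin(2*y)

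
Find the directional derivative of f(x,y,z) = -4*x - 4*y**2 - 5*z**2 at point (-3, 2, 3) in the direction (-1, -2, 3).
-27*sqrt(14)/7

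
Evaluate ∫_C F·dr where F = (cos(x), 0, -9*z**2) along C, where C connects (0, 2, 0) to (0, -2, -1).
3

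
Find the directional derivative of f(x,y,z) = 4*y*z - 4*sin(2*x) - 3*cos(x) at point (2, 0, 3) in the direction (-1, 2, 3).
sqrt(14)*(8*cos(4) - 3*sin(2) + 24)/14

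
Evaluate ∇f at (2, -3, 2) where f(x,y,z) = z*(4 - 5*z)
(0, 0, -16)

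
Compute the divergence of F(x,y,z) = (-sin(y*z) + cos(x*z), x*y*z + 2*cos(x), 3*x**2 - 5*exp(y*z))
x*z - 5*y*exp(y*z) - z*sin(x*z)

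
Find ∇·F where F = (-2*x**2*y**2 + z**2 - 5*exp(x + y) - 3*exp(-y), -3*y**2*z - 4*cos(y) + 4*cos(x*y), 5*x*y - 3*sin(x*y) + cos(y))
-4*x*y**2 - 4*x*sin(x*y) - 6*y*z - 5*exp(x + y) + 4*sin(y)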